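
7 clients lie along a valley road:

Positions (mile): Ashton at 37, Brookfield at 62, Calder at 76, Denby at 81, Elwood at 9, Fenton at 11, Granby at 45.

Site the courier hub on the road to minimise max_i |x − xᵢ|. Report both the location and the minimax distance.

location 45, max distance 36

The 1-center on a line is the midpoint of the two extreme points: leftmost at 9, rightmost at 81.
Optimal location = (9 + 81)/2 = 45; maximum distance = (81 − 9)/2 = 36.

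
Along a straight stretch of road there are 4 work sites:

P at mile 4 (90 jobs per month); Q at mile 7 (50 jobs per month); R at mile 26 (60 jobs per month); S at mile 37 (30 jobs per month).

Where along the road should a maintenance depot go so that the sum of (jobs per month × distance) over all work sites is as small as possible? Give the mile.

x = 7

For a sum of weighted absolute distances on a line, the optimum is the weighted median (not the mean). Total weight W = 230; half-weight = 115.
Sort by position and accumulate weight:
  mile 4 (P, w=90) → cum 90
  mile 7 (Q, w=50) → cum 140  ≥ 115 → median here
  mile 26 (R, w=60) → cum 200
  mile 37 (S, w=30) → cum 230
Optimal location: mile 7.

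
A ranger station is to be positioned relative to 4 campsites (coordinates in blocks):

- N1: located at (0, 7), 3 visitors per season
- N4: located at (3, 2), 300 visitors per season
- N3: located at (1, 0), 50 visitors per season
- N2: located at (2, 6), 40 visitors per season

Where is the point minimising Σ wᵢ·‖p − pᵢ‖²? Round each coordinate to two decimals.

(2.62, 2.19)

The minimiser of Σwᵢ‖p−pᵢ‖² is the weighted centroid p* = (Σwᵢpᵢ)/(Σwᵢ).
Σwᵢ = 393.
Σwᵢxᵢ = 3·0 + 300·3 + 50·1 + 40·2 = 1030.
Σwᵢyᵢ = 3·7 + 300·2 + 50·0 + 40·6 = 861.
x* = 1030/393 = 2.62, y* = 861/393 = 2.19.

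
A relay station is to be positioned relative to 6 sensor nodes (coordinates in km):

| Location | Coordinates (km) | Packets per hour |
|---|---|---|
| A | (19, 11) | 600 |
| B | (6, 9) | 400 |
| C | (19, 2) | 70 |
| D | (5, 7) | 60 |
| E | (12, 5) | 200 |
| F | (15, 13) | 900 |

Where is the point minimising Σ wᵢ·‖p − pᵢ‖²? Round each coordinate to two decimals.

The minimiser of Σwᵢ‖p−pᵢ‖² is the weighted centroid p* = (Σwᵢpᵢ)/(Σwᵢ).
Σwᵢ = 2230.
Σwᵢxᵢ = 600·19 + 400·6 + 70·19 + 60·5 + 200·12 + 900·15 = 31330.
Σwᵢyᵢ = 600·11 + 400·9 + 70·2 + 60·7 + 200·5 + 900·13 = 23460.
x* = 31330/2230 = 14.05, y* = 23460/2230 = 10.52.

(14.05, 10.52)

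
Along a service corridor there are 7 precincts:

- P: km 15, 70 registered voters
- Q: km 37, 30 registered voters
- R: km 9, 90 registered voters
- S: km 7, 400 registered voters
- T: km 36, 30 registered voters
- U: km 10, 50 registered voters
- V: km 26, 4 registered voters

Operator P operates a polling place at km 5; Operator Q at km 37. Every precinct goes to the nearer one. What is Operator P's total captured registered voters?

The indifferent point is the midpoint (5+37)/2 = 21; precincts left of it (closer to Operator P at 5) go to Operator P, those right go to Operator Q.
  S at 7 (w=400) → Operator P
  R at 9 (w=90) → Operator P
  U at 10 (w=50) → Operator P
  P at 15 (w=70) → Operator P
  V at 26 (w=4) → Operator Q
  T at 36 (w=30) → Operator Q
  Q at 37 (w=30) → Operator Q
Operator P captures 610; Operator Q captures 64.

610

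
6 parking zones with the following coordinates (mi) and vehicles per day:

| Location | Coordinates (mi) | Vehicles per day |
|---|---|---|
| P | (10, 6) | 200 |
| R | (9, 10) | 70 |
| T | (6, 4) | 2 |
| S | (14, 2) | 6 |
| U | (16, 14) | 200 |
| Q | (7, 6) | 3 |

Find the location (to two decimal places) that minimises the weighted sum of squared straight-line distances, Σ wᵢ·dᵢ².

The minimiser of Σwᵢ‖p−pᵢ‖² is the weighted centroid p* = (Σwᵢpᵢ)/(Σwᵢ).
Σwᵢ = 481.
Σwᵢxᵢ = 200·10 + 70·9 + 2·6 + 6·14 + 200·16 + 3·7 = 5947.
Σwᵢyᵢ = 200·6 + 70·10 + 2·4 + 6·2 + 200·14 + 3·6 = 4738.
x* = 5947/481 = 12.36, y* = 4738/481 = 9.85.

(12.36, 9.85)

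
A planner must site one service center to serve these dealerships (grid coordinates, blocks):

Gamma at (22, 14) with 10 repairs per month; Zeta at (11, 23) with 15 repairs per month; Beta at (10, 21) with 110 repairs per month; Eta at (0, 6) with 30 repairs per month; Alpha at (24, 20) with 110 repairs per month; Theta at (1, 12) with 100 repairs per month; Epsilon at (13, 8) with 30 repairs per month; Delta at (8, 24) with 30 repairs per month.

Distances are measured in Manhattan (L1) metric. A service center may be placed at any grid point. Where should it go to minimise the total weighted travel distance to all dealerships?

(10, 20)

Manhattan distance separates: Σwᵢ(|x−xᵢ|+|y−yᵢ|) = Σwᵢ|x−xᵢ| + Σwᵢ|y−yᵢ|, so x and y are optimised independently as 1-D weighted medians.
Total weight W = 435; half = 217.5.
x-coordinate, sorted with cumulative weight:
  x=0 (Eta, w=30) cum 30
  x=1 (Theta, w=100) cum 130
  x=8 (Delta, w=30) cum 160
  x=10 (Beta, w=110) cum 270  ← median
  x=11 (Zeta, w=15) cum 285
  x=13 (Epsilon, w=30) cum 315
  x=22 (Gamma, w=10) cum 325
  x=24 (Alpha, w=110) cum 435
⇒ x* = 10
y-coordinate, sorted with cumulative weight:
  y=6 (Eta, w=30) cum 30
  y=8 (Epsilon, w=30) cum 60
  y=12 (Theta, w=100) cum 160
  y=14 (Gamma, w=10) cum 170
  y=20 (Alpha, w=110) cum 280  ← median
  y=21 (Beta, w=110) cum 390
  y=23 (Zeta, w=15) cum 405
  y=24 (Delta, w=30) cum 435
⇒ y* = 20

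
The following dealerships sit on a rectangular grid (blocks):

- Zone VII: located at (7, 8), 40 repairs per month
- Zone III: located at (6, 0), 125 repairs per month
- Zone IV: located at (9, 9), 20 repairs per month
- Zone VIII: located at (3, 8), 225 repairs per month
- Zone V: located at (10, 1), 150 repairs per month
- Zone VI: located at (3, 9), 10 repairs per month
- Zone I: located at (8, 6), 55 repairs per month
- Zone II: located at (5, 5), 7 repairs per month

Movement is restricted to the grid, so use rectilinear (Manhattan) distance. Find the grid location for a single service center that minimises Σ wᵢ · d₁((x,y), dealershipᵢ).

(6, 6)

Manhattan distance separates: Σwᵢ(|x−xᵢ|+|y−yᵢ|) = Σwᵢ|x−xᵢ| + Σwᵢ|y−yᵢ|, so x and y are optimised independently as 1-D weighted medians.
Total weight W = 632; half = 316.
x-coordinate, sorted with cumulative weight:
  x=3 (Zone VIII, w=225) cum 225
  x=3 (Zone VI, w=10) cum 235
  x=5 (Zone II, w=7) cum 242
  x=6 (Zone III, w=125) cum 367  ← median
  x=7 (Zone VII, w=40) cum 407
  x=8 (Zone I, w=55) cum 462
  x=9 (Zone IV, w=20) cum 482
  x=10 (Zone V, w=150) cum 632
⇒ x* = 6
y-coordinate, sorted with cumulative weight:
  y=0 (Zone III, w=125) cum 125
  y=1 (Zone V, w=150) cum 275
  y=5 (Zone II, w=7) cum 282
  y=6 (Zone I, w=55) cum 337  ← median
  y=8 (Zone VII, w=40) cum 377
  y=8 (Zone VIII, w=225) cum 602
  y=9 (Zone IV, w=20) cum 622
  y=9 (Zone VI, w=10) cum 632
⇒ y* = 6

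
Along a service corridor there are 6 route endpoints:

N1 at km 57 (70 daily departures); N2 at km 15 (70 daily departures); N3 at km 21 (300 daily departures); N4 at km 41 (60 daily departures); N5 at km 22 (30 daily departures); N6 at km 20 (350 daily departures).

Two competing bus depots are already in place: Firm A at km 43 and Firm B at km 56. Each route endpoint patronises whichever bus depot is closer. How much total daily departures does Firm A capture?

The indifferent point is the midpoint (43+56)/2 = 49.5; route endpoints left of it (closer to Firm A at 43) go to Firm A, those right go to Firm B.
  N2 at 15 (w=70) → Firm A
  N6 at 20 (w=350) → Firm A
  N3 at 21 (w=300) → Firm A
  N5 at 22 (w=30) → Firm A
  N4 at 41 (w=60) → Firm A
  N1 at 57 (w=70) → Firm B
Firm A captures 810; Firm B captures 70.

810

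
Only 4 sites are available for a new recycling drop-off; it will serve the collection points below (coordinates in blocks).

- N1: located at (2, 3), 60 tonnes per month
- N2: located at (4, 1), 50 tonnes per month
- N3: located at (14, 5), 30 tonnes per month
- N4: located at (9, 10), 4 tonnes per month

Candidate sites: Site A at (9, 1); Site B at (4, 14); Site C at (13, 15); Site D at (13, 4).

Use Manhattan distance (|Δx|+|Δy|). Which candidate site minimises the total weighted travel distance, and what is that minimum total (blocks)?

Site A, total 1096 blocks

Total weighted distance at each candidate:
  Site A (9, 1): total = 1096
  Site B (4, 14): total = 2036
  Site C (13, 15): total = 2896
  Site D (13, 4): total = 1420
Minimum is at Site A with total 1096 blocks.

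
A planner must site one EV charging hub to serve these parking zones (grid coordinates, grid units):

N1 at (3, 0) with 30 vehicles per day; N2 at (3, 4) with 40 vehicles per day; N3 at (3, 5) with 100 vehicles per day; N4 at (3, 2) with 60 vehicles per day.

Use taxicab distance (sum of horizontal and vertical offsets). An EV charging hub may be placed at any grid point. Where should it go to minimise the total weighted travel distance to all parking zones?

Manhattan distance separates: Σwᵢ(|x−xᵢ|+|y−yᵢ|) = Σwᵢ|x−xᵢ| + Σwᵢ|y−yᵢ|, so x and y are optimised independently as 1-D weighted medians.
Total weight W = 230; half = 115.
x-coordinate, sorted with cumulative weight:
  x=3 (N1, w=30) cum 30
  x=3 (N2, w=40) cum 70
  x=3 (N3, w=100) cum 170  ← median
  x=3 (N4, w=60) cum 230
⇒ x* = 3
y-coordinate, sorted with cumulative weight:
  y=0 (N1, w=30) cum 30
  y=2 (N4, w=60) cum 90
  y=4 (N2, w=40) cum 130  ← median
  y=5 (N3, w=100) cum 230
⇒ y* = 4

(3, 4)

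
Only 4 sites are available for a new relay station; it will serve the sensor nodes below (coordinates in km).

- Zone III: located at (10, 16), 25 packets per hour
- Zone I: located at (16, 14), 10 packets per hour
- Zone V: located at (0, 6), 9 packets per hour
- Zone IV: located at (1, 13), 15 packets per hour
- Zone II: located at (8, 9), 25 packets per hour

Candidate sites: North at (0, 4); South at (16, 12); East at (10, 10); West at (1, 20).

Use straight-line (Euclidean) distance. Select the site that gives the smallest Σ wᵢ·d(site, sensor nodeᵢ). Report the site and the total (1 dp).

Total weighted distance at each candidate:
  North (0, 4): total = 968.9
  South (16, 12): total = 793.2
  East (10, 10): total = 517.2
  West (1, 20): total = 965.1
Minimum is at East with total 517.2 km.

East, total 517.2 km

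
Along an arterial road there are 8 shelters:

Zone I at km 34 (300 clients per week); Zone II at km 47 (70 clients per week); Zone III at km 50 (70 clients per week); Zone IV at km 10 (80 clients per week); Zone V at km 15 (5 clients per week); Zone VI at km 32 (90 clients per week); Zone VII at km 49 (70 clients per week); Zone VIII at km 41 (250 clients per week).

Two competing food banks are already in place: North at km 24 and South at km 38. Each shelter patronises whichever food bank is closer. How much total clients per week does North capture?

The indifferent point is the midpoint (24+38)/2 = 31; shelters left of it (closer to North at 24) go to North, those right go to South.
  Zone IV at 10 (w=80) → North
  Zone V at 15 (w=5) → North
  Zone VI at 32 (w=90) → South
  Zone I at 34 (w=300) → South
  Zone VIII at 41 (w=250) → South
  Zone II at 47 (w=70) → South
  Zone VII at 49 (w=70) → South
  Zone III at 50 (w=70) → South
North captures 85; South captures 850.

85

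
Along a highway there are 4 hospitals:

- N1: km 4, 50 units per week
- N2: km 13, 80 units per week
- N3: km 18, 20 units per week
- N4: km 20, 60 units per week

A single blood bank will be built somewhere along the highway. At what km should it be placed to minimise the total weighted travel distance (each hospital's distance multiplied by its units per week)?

For a sum of weighted absolute distances on a line, the optimum is the weighted median (not the mean). Total weight W = 210; half-weight = 105.
Sort by position and accumulate weight:
  km 4 (N1, w=50) → cum 50
  km 13 (N2, w=80) → cum 130  ≥ 105 → median here
  km 18 (N3, w=20) → cum 150
  km 20 (N4, w=60) → cum 210
Optimal location: km 13.

x = 13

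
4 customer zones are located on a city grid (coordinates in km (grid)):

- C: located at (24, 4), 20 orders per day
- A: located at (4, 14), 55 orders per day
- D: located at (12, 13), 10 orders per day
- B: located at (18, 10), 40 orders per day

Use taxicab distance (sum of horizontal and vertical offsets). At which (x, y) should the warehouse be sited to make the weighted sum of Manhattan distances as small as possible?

(12, 13)

Manhattan distance separates: Σwᵢ(|x−xᵢ|+|y−yᵢ|) = Σwᵢ|x−xᵢ| + Σwᵢ|y−yᵢ|, so x and y are optimised independently as 1-D weighted medians.
Total weight W = 125; half = 62.5.
x-coordinate, sorted with cumulative weight:
  x=4 (A, w=55) cum 55
  x=12 (D, w=10) cum 65  ← median
  x=18 (B, w=40) cum 105
  x=24 (C, w=20) cum 125
⇒ x* = 12
y-coordinate, sorted with cumulative weight:
  y=4 (C, w=20) cum 20
  y=10 (B, w=40) cum 60
  y=13 (D, w=10) cum 70  ← median
  y=14 (A, w=55) cum 125
⇒ y* = 13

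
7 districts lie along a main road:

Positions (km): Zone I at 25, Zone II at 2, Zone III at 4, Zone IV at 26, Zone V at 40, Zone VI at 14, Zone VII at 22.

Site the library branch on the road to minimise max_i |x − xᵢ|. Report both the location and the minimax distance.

The 1-center on a line is the midpoint of the two extreme points: leftmost at 2, rightmost at 40.
Optimal location = (2 + 40)/2 = 21; maximum distance = (40 − 2)/2 = 19.

location 21, max distance 19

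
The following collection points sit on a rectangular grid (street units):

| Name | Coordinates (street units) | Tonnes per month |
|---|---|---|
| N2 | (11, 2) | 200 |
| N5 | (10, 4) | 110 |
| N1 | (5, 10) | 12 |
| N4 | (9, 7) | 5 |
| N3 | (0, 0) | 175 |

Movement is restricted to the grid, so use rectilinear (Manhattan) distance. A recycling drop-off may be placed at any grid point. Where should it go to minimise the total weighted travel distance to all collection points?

(10, 2)

Manhattan distance separates: Σwᵢ(|x−xᵢ|+|y−yᵢ|) = Σwᵢ|x−xᵢ| + Σwᵢ|y−yᵢ|, so x and y are optimised independently as 1-D weighted medians.
Total weight W = 502; half = 251.
x-coordinate, sorted with cumulative weight:
  x=0 (N3, w=175) cum 175
  x=5 (N1, w=12) cum 187
  x=9 (N4, w=5) cum 192
  x=10 (N5, w=110) cum 302  ← median
  x=11 (N2, w=200) cum 502
⇒ x* = 10
y-coordinate, sorted with cumulative weight:
  y=0 (N3, w=175) cum 175
  y=2 (N2, w=200) cum 375  ← median
  y=4 (N5, w=110) cum 485
  y=7 (N4, w=5) cum 490
  y=10 (N1, w=12) cum 502
⇒ y* = 2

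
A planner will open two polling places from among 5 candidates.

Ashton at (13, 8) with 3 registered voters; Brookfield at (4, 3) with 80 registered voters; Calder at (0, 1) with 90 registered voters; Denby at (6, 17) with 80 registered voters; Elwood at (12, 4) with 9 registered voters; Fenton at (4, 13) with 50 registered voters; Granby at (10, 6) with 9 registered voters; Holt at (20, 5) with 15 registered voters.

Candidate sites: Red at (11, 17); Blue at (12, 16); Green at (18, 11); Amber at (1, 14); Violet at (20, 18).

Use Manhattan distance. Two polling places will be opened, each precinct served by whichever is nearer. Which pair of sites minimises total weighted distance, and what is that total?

{Red, Amber}, total 3562

Evaluate every pair (each demand assigned to the nearer of the two):
  {Red, Amber}: total = 3562
  {Green, Amber}: total = 3598
  {Blue, Amber}: total = 3668
  {Amber, Violet}: total = 3808
  {Red, Green}: total = 5429
  {Red, Violet}: total = 5522
  {Blue, Green}: total = 5580
  {Red, Blue}: total = 5588
  {Blue, Violet}: total = 5658
  {Green, Violet}: total = 6658
Best pair: {Red, Amber} with total 3562.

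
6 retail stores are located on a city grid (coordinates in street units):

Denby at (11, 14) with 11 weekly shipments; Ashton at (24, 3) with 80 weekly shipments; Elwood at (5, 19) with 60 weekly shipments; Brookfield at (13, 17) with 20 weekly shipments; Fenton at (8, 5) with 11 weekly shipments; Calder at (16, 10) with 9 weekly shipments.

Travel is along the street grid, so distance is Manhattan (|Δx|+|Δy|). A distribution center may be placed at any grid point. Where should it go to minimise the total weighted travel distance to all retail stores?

(13, 10)

Manhattan distance separates: Σwᵢ(|x−xᵢ|+|y−yᵢ|) = Σwᵢ|x−xᵢ| + Σwᵢ|y−yᵢ|, so x and y are optimised independently as 1-D weighted medians.
Total weight W = 191; half = 95.5.
x-coordinate, sorted with cumulative weight:
  x=5 (Elwood, w=60) cum 60
  x=8 (Fenton, w=11) cum 71
  x=11 (Denby, w=11) cum 82
  x=13 (Brookfield, w=20) cum 102  ← median
  x=16 (Calder, w=9) cum 111
  x=24 (Ashton, w=80) cum 191
⇒ x* = 13
y-coordinate, sorted with cumulative weight:
  y=3 (Ashton, w=80) cum 80
  y=5 (Fenton, w=11) cum 91
  y=10 (Calder, w=9) cum 100  ← median
  y=14 (Denby, w=11) cum 111
  y=17 (Brookfield, w=20) cum 131
  y=19 (Elwood, w=60) cum 191
⇒ y* = 10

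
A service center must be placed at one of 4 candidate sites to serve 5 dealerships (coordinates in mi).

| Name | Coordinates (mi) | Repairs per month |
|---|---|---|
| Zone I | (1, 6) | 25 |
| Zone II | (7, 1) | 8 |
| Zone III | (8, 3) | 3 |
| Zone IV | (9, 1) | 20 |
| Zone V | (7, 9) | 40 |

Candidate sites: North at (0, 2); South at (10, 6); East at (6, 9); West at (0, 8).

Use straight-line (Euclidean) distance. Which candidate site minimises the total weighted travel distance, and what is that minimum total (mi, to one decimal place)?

East, total 440.1 mi

Total weighted distance at each candidate:
  North (0, 2): total = 760.9
  South (10, 6): total = 554.2
  East (6, 9): total = 440.1
  West (0, 8): total = 674.3
Minimum is at East with total 440.1 mi.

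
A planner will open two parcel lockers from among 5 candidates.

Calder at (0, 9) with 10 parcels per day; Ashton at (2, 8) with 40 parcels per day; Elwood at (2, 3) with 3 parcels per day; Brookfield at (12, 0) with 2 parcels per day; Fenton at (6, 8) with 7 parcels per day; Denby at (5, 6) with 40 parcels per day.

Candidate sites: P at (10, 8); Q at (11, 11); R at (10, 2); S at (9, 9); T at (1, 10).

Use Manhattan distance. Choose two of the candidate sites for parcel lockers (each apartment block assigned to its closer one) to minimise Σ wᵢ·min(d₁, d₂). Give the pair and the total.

{P, T}, total 492

Evaluate every pair (each demand assigned to the nearer of the two):
  {P, T}: total = 492
  {S, T}: total = 496
  {R, T}: total = 541
  {Q, T}: total = 557
  {R, S}: total = 753
  {P, R}: total = 773
  {P, S}: total = 777
  {Q, S}: total = 781
  {P, Q}: total = 797
  {Q, R}: total = 1061
Best pair: {P, T} with total 492.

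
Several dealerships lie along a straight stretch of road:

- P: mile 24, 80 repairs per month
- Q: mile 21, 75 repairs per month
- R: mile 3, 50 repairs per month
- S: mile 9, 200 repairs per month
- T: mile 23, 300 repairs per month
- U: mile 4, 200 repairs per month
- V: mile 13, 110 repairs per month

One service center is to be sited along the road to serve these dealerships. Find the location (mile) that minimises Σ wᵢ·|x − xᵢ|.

For a sum of weighted absolute distances on a line, the optimum is the weighted median (not the mean). Total weight W = 1015; half-weight = 507.5.
Sort by position and accumulate weight:
  mile 3 (R, w=50) → cum 50
  mile 4 (U, w=200) → cum 250
  mile 9 (S, w=200) → cum 450
  mile 13 (V, w=110) → cum 560  ≥ 507.5 → median here
  mile 21 (Q, w=75) → cum 635
  mile 23 (T, w=300) → cum 935
  mile 24 (P, w=80) → cum 1015
Optimal location: mile 13.

x = 13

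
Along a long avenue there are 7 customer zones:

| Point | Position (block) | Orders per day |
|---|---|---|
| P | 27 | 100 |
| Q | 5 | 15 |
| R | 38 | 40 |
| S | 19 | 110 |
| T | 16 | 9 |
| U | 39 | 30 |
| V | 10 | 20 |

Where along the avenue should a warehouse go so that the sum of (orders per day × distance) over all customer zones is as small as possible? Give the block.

For a sum of weighted absolute distances on a line, the optimum is the weighted median (not the mean). Total weight W = 324; half-weight = 162.
Sort by position and accumulate weight:
  block 5 (Q, w=15) → cum 15
  block 10 (V, w=20) → cum 35
  block 16 (T, w=9) → cum 44
  block 19 (S, w=110) → cum 154
  block 27 (P, w=100) → cum 254  ≥ 162 → median here
  block 38 (R, w=40) → cum 294
  block 39 (U, w=30) → cum 324
Optimal location: block 27.

x = 27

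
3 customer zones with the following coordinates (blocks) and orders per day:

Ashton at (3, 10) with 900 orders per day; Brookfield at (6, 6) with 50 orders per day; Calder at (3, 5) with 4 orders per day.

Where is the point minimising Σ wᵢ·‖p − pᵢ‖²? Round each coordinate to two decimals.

The minimiser of Σwᵢ‖p−pᵢ‖² is the weighted centroid p* = (Σwᵢpᵢ)/(Σwᵢ).
Σwᵢ = 954.
Σwᵢxᵢ = 900·3 + 50·6 + 4·3 = 3012.
Σwᵢyᵢ = 900·10 + 50·6 + 4·5 = 9320.
x* = 3012/954 = 3.16, y* = 9320/954 = 9.77.

(3.16, 9.77)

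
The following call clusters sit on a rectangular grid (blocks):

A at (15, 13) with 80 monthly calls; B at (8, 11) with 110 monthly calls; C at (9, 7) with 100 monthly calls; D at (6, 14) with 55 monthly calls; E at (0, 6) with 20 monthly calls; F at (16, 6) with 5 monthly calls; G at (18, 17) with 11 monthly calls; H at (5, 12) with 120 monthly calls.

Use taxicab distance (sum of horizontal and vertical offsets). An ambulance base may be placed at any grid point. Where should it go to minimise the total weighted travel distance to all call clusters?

(8, 12)

Manhattan distance separates: Σwᵢ(|x−xᵢ|+|y−yᵢ|) = Σwᵢ|x−xᵢ| + Σwᵢ|y−yᵢ|, so x and y are optimised independently as 1-D weighted medians.
Total weight W = 501; half = 250.5.
x-coordinate, sorted with cumulative weight:
  x=0 (E, w=20) cum 20
  x=5 (H, w=120) cum 140
  x=6 (D, w=55) cum 195
  x=8 (B, w=110) cum 305  ← median
  x=9 (C, w=100) cum 405
  x=15 (A, w=80) cum 485
  x=16 (F, w=5) cum 490
  x=18 (G, w=11) cum 501
⇒ x* = 8
y-coordinate, sorted with cumulative weight:
  y=6 (E, w=20) cum 20
  y=6 (F, w=5) cum 25
  y=7 (C, w=100) cum 125
  y=11 (B, w=110) cum 235
  y=12 (H, w=120) cum 355  ← median
  y=13 (A, w=80) cum 435
  y=14 (D, w=55) cum 490
  y=17 (G, w=11) cum 501
⇒ y* = 12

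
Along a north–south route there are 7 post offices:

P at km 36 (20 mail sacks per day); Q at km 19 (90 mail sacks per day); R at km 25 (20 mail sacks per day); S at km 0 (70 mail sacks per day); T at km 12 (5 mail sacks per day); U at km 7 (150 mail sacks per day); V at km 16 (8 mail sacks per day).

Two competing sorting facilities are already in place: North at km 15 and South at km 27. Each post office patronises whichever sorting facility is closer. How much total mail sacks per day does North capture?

The indifferent point is the midpoint (15+27)/2 = 21; post offices left of it (closer to North at 15) go to North, those right go to South.
  S at 0 (w=70) → North
  U at 7 (w=150) → North
  T at 12 (w=5) → North
  V at 16 (w=8) → North
  Q at 19 (w=90) → North
  R at 25 (w=20) → South
  P at 36 (w=20) → South
North captures 323; South captures 40.

323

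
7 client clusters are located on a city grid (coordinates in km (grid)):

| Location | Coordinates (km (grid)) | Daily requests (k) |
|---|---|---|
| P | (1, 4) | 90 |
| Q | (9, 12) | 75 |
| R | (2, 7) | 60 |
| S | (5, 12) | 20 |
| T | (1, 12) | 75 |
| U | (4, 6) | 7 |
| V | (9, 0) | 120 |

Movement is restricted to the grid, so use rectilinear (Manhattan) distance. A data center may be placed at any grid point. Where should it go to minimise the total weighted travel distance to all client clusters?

(2, 7)

Manhattan distance separates: Σwᵢ(|x−xᵢ|+|y−yᵢ|) = Σwᵢ|x−xᵢ| + Σwᵢ|y−yᵢ|, so x and y are optimised independently as 1-D weighted medians.
Total weight W = 447; half = 223.5.
x-coordinate, sorted with cumulative weight:
  x=1 (P, w=90) cum 90
  x=1 (T, w=75) cum 165
  x=2 (R, w=60) cum 225  ← median
  x=4 (U, w=7) cum 232
  x=5 (S, w=20) cum 252
  x=9 (Q, w=75) cum 327
  x=9 (V, w=120) cum 447
⇒ x* = 2
y-coordinate, sorted with cumulative weight:
  y=0 (V, w=120) cum 120
  y=4 (P, w=90) cum 210
  y=6 (U, w=7) cum 217
  y=7 (R, w=60) cum 277  ← median
  y=12 (Q, w=75) cum 352
  y=12 (S, w=20) cum 372
  y=12 (T, w=75) cum 447
⇒ y* = 7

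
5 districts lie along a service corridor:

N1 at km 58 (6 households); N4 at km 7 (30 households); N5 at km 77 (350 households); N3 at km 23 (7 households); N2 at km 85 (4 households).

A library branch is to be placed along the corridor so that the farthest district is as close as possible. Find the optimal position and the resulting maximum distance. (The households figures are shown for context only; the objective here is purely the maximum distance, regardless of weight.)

The 1-center on a line is the midpoint of the two extreme points: leftmost at 7, rightmost at 85.
Optimal location = (7 + 85)/2 = 46; maximum distance = (85 − 7)/2 = 39.

location 46, max distance 39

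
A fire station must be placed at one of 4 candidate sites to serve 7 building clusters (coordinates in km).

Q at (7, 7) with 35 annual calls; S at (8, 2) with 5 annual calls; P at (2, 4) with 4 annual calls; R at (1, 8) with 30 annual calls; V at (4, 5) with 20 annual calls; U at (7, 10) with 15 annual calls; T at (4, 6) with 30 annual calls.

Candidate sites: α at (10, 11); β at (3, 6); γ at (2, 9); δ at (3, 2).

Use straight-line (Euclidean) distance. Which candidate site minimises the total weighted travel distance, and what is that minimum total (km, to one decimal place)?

β, total 413.3 km

Total weighted distance at each candidate:
  α (10, 11): total = 999.7
  β (3, 6): total = 413.3
  γ (2, 9): total = 571.1
  δ (3, 2): total = 768.9
Minimum is at β with total 413.3 km.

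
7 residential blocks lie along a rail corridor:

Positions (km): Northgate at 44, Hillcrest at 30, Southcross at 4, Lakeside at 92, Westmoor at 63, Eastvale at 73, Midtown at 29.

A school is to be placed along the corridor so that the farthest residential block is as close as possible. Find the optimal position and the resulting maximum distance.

The 1-center on a line is the midpoint of the two extreme points: leftmost at 4, rightmost at 92.
Optimal location = (4 + 92)/2 = 48; maximum distance = (92 − 4)/2 = 44.

location 48, max distance 44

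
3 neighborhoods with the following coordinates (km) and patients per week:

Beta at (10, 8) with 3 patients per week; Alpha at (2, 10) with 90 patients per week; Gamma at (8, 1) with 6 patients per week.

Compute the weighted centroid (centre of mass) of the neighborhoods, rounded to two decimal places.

(2.61, 9.39)

The minimiser of Σwᵢ‖p−pᵢ‖² is the weighted centroid p* = (Σwᵢpᵢ)/(Σwᵢ).
Σwᵢ = 99.
Σwᵢxᵢ = 3·10 + 90·2 + 6·8 = 258.
Σwᵢyᵢ = 3·8 + 90·10 + 6·1 = 930.
x* = 258/99 = 2.61, y* = 930/99 = 9.39.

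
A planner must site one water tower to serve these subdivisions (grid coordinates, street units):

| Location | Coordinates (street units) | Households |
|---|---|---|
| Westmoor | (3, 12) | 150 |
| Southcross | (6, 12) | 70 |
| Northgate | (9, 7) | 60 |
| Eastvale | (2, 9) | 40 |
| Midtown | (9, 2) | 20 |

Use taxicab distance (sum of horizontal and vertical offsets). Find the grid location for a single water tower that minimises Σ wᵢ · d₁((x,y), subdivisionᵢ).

Manhattan distance separates: Σwᵢ(|x−xᵢ|+|y−yᵢ|) = Σwᵢ|x−xᵢ| + Σwᵢ|y−yᵢ|, so x and y are optimised independently as 1-D weighted medians.
Total weight W = 340; half = 170.
x-coordinate, sorted with cumulative weight:
  x=2 (Eastvale, w=40) cum 40
  x=3 (Westmoor, w=150) cum 190  ← median
  x=6 (Southcross, w=70) cum 260
  x=9 (Northgate, w=60) cum 320
  x=9 (Midtown, w=20) cum 340
⇒ x* = 3
y-coordinate, sorted with cumulative weight:
  y=2 (Midtown, w=20) cum 20
  y=7 (Northgate, w=60) cum 80
  y=9 (Eastvale, w=40) cum 120
  y=12 (Westmoor, w=150) cum 270  ← median
  y=12 (Southcross, w=70) cum 340
⇒ y* = 12

(3, 12)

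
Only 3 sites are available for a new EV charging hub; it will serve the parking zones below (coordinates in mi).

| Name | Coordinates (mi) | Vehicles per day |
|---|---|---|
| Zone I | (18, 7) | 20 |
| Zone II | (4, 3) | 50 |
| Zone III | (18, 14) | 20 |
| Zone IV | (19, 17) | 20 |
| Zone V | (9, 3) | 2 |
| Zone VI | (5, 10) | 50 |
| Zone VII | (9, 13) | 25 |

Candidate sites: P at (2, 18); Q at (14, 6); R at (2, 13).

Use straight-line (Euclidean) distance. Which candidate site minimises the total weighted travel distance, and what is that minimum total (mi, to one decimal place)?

Q, total 1744.2 mi

Total weighted distance at each candidate:
  P (2, 18): total = 2490.8
  Q (14, 6): total = 1744.2
  R (2, 13): total = 1933.1
Minimum is at Q with total 1744.2 mi.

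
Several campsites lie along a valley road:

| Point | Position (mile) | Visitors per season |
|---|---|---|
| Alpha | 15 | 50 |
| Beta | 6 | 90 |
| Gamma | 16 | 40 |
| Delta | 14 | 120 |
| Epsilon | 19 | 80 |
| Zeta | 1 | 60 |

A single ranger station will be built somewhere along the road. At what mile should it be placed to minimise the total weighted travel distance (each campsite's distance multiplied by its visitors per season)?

x = 14

For a sum of weighted absolute distances on a line, the optimum is the weighted median (not the mean). Total weight W = 440; half-weight = 220.
Sort by position and accumulate weight:
  mile 1 (Zeta, w=60) → cum 60
  mile 6 (Beta, w=90) → cum 150
  mile 14 (Delta, w=120) → cum 270  ≥ 220 → median here
  mile 15 (Alpha, w=50) → cum 320
  mile 16 (Gamma, w=40) → cum 360
  mile 19 (Epsilon, w=80) → cum 440
Optimal location: mile 14.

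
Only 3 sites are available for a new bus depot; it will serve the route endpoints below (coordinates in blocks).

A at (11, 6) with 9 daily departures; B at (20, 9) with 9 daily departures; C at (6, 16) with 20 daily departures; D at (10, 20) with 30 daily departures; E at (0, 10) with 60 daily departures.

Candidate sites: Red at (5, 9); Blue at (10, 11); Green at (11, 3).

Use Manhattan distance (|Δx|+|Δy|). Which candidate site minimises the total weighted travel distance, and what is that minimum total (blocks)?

Red, total 1216 blocks

Total weighted distance at each candidate:
  Red (5, 9): total = 1216
  Blue (10, 11): total = 1272
  Green (11, 3): total = 2142
Minimum is at Red with total 1216 blocks.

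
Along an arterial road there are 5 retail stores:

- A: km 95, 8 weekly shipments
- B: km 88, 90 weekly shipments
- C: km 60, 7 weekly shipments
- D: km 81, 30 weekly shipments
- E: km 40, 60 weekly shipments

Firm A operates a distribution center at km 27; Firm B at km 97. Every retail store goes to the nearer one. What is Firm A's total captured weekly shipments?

The indifferent point is the midpoint (27+97)/2 = 62; retail stores left of it (closer to Firm A at 27) go to Firm A, those right go to Firm B.
  E at 40 (w=60) → Firm A
  C at 60 (w=7) → Firm A
  D at 81 (w=30) → Firm B
  B at 88 (w=90) → Firm B
  A at 95 (w=8) → Firm B
Firm A captures 67; Firm B captures 128.

67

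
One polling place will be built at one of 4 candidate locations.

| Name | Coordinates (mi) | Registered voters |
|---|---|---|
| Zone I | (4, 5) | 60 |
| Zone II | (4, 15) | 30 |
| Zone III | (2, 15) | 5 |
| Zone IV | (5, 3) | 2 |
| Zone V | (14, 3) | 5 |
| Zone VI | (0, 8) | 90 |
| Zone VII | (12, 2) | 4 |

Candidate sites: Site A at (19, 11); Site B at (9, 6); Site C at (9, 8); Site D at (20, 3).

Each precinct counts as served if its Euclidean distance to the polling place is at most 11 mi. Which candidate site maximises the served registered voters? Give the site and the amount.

Site C, covering 196

Coverage radius r = 11 mi; a point is covered iff (Δx)²+(Δy)² ≤ 11² = 121.
  Site A (19, 11): covers {Zone V} → 5
  Site B (9, 6): covers {Zone I, Zone II, Zone IV, Zone V, Zone VI, Zone VII} → 191
  Site C (9, 8): covers {Zone I, Zone II, Zone III, Zone IV, Zone V, Zone VI, Zone VII} → 196
  Site D (20, 3): covers {Zone V, Zone VII} → 9
Maximum coverage at Site C: 196 registered voters.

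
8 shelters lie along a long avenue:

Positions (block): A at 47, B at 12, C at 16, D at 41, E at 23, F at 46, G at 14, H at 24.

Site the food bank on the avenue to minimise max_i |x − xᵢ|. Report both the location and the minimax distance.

location 29.5, max distance 17.5

The 1-center on a line is the midpoint of the two extreme points: leftmost at 12, rightmost at 47.
Optimal location = (12 + 47)/2 = 29.5; maximum distance = (47 − 12)/2 = 17.5.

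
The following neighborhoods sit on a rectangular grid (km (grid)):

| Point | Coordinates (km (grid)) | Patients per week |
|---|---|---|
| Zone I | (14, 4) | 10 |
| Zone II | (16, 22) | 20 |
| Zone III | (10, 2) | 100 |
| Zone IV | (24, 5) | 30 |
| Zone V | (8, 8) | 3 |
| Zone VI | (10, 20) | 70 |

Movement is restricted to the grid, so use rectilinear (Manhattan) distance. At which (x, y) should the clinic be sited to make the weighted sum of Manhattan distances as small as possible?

Manhattan distance separates: Σwᵢ(|x−xᵢ|+|y−yᵢ|) = Σwᵢ|x−xᵢ| + Σwᵢ|y−yᵢ|, so x and y are optimised independently as 1-D weighted medians.
Total weight W = 233; half = 116.5.
x-coordinate, sorted with cumulative weight:
  x=8 (Zone V, w=3) cum 3
  x=10 (Zone III, w=100) cum 103
  x=10 (Zone VI, w=70) cum 173  ← median
  x=14 (Zone I, w=10) cum 183
  x=16 (Zone II, w=20) cum 203
  x=24 (Zone IV, w=30) cum 233
⇒ x* = 10
y-coordinate, sorted with cumulative weight:
  y=2 (Zone III, w=100) cum 100
  y=4 (Zone I, w=10) cum 110
  y=5 (Zone IV, w=30) cum 140  ← median
  y=8 (Zone V, w=3) cum 143
  y=20 (Zone VI, w=70) cum 213
  y=22 (Zone II, w=20) cum 233
⇒ y* = 5

(10, 5)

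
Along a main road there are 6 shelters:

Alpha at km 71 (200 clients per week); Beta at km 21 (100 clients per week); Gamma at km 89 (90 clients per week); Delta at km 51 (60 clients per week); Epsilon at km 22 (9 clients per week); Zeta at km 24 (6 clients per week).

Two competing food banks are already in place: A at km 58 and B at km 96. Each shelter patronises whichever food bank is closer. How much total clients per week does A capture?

The indifferent point is the midpoint (58+96)/2 = 77; shelters left of it (closer to A at 58) go to A, those right go to B.
  Beta at 21 (w=100) → A
  Epsilon at 22 (w=9) → A
  Zeta at 24 (w=6) → A
  Delta at 51 (w=60) → A
  Alpha at 71 (w=200) → A
  Gamma at 89 (w=90) → B
A captures 375; B captures 90.

375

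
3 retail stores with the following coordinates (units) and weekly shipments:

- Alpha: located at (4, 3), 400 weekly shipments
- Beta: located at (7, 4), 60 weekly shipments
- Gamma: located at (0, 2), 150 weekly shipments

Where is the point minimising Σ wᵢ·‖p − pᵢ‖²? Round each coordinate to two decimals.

The minimiser of Σwᵢ‖p−pᵢ‖² is the weighted centroid p* = (Σwᵢpᵢ)/(Σwᵢ).
Σwᵢ = 610.
Σwᵢxᵢ = 400·4 + 60·7 + 150·0 = 2020.
Σwᵢyᵢ = 400·3 + 60·4 + 150·2 = 1740.
x* = 2020/610 = 3.31, y* = 1740/610 = 2.85.

(3.31, 2.85)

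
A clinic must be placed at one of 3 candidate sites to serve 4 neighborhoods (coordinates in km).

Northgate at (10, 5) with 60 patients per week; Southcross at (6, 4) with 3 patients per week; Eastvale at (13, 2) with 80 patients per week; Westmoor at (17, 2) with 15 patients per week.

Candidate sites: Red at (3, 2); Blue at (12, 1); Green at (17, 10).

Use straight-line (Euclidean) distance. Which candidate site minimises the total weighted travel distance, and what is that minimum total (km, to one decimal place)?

Total weighted distance at each candidate:
  Red (3, 2): total = 1477.8
  Blue (12, 1): total = 478.1
  Green (17, 10): total = 1389.3
Minimum is at Blue with total 478.1 km.

Blue, total 478.1 km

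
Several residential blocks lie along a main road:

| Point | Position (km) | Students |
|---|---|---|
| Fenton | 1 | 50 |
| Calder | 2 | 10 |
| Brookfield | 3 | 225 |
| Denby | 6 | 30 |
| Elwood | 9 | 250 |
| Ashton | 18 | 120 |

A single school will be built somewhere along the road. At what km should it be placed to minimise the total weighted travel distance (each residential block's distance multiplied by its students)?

x = 9

For a sum of weighted absolute distances on a line, the optimum is the weighted median (not the mean). Total weight W = 685; half-weight = 342.5.
Sort by position and accumulate weight:
  km 1 (Fenton, w=50) → cum 50
  km 2 (Calder, w=10) → cum 60
  km 3 (Brookfield, w=225) → cum 285
  km 6 (Denby, w=30) → cum 315
  km 9 (Elwood, w=250) → cum 565  ≥ 342.5 → median here
  km 18 (Ashton, w=120) → cum 685
Optimal location: km 9.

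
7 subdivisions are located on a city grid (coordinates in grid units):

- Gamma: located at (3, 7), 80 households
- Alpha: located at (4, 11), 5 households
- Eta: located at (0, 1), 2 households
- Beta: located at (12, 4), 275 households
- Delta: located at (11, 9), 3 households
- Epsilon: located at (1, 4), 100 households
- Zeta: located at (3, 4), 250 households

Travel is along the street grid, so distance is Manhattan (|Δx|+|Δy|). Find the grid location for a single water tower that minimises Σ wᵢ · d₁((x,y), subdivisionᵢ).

Manhattan distance separates: Σwᵢ(|x−xᵢ|+|y−yᵢ|) = Σwᵢ|x−xᵢ| + Σwᵢ|y−yᵢ|, so x and y are optimised independently as 1-D weighted medians.
Total weight W = 715; half = 357.5.
x-coordinate, sorted with cumulative weight:
  x=0 (Eta, w=2) cum 2
  x=1 (Epsilon, w=100) cum 102
  x=3 (Gamma, w=80) cum 182
  x=3 (Zeta, w=250) cum 432  ← median
  x=4 (Alpha, w=5) cum 437
  x=11 (Delta, w=3) cum 440
  x=12 (Beta, w=275) cum 715
⇒ x* = 3
y-coordinate, sorted with cumulative weight:
  y=1 (Eta, w=2) cum 2
  y=4 (Beta, w=275) cum 277
  y=4 (Epsilon, w=100) cum 377  ← median
  y=4 (Zeta, w=250) cum 627
  y=7 (Gamma, w=80) cum 707
  y=9 (Delta, w=3) cum 710
  y=11 (Alpha, w=5) cum 715
⇒ y* = 4

(3, 4)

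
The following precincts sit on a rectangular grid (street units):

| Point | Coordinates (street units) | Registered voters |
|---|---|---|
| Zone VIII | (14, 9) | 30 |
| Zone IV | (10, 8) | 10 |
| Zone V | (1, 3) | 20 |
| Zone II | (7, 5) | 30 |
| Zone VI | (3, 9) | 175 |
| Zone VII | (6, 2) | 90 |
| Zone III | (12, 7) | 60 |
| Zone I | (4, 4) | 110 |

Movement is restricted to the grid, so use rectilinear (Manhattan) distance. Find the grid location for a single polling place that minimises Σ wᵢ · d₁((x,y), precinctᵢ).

(4, 7)

Manhattan distance separates: Σwᵢ(|x−xᵢ|+|y−yᵢ|) = Σwᵢ|x−xᵢ| + Σwᵢ|y−yᵢ|, so x and y are optimised independently as 1-D weighted medians.
Total weight W = 525; half = 262.5.
x-coordinate, sorted with cumulative weight:
  x=1 (Zone V, w=20) cum 20
  x=3 (Zone VI, w=175) cum 195
  x=4 (Zone I, w=110) cum 305  ← median
  x=6 (Zone VII, w=90) cum 395
  x=7 (Zone II, w=30) cum 425
  x=10 (Zone IV, w=10) cum 435
  x=12 (Zone III, w=60) cum 495
  x=14 (Zone VIII, w=30) cum 525
⇒ x* = 4
y-coordinate, sorted with cumulative weight:
  y=2 (Zone VII, w=90) cum 90
  y=3 (Zone V, w=20) cum 110
  y=4 (Zone I, w=110) cum 220
  y=5 (Zone II, w=30) cum 250
  y=7 (Zone III, w=60) cum 310  ← median
  y=8 (Zone IV, w=10) cum 320
  y=9 (Zone VIII, w=30) cum 350
  y=9 (Zone VI, w=175) cum 525
⇒ y* = 7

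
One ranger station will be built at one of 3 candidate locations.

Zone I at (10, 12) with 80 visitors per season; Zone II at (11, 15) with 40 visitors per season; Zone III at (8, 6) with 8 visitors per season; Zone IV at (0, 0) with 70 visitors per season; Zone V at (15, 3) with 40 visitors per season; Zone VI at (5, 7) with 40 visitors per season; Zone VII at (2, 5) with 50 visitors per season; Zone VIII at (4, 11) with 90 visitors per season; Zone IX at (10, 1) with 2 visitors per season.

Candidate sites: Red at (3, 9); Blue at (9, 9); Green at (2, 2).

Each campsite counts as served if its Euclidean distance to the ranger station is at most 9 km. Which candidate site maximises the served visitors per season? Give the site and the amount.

Coverage radius r = 9 km; a point is covered iff (Δx)²+(Δy)² ≤ 9² = 81.
  Red (3, 9): covers {Zone I, Zone III, Zone VI, Zone VII, Zone VIII} → 268
  Blue (9, 9): covers {Zone I, Zone II, Zone III, Zone V, Zone VI, Zone VII, Zone VIII, Zone IX} → 350
  Green (2, 2): covers {Zone III, Zone IV, Zone VI, Zone VII, Zone IX} → 170
Maximum coverage at Blue: 350 visitors per season.

Blue, covering 350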